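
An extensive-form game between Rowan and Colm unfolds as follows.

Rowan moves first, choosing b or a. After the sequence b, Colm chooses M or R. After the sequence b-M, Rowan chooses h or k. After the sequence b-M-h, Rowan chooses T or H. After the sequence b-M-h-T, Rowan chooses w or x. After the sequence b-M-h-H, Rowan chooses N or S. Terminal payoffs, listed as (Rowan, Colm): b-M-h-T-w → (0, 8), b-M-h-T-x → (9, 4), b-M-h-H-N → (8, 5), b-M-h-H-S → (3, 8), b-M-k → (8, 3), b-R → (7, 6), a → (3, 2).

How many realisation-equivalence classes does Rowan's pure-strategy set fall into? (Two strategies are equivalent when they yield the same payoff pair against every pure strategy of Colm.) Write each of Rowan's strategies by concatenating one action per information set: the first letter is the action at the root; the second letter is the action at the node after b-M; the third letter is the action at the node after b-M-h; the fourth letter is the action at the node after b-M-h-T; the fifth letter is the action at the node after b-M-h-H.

6

Rowan has 32 pure strategies: bhTwN, bhTwS, bhTxN, bhTxS, bhHwN, bhHwS, bhHxN, bhHxS, bkTwN, bkTwS, bkTxN, bkTxS, bkHwN, bkHwS, bkHxN, bkHxS, ahTwN, ahTwS, ahTxN, ahTxS, ahHwN, ahHwS, ahHxN, ahHxS, akTwN, akTwS, akTxN, akTxS, akHwN, akHwS, akHxN, akHxS. Columns: M, R.
{bhTwN, bhTwS} → row (0,8) (7,6)
{bhTxN, bhTxS} → row (9,4) (7,6)
{bhHwN, bhHxN} → row (8,5) (7,6)
{bhHwS, bhHxS} → row (3,8) (7,6)
{bkTwN, bkTwS, bkTxN, bkTxS, bkHwN, bkHwS, bkHxN, bkHxS} → row (8,3) (7,6)
{ahTwN, ahTwS, ahTxN, ahTxS, ahHwN, ahHwS, ahHxN, ahHxS, akTwN, akTwS, akTxN, akTxS, akHwN, akHwS, akHxN, akHxS} → row (3,2) (3,2)
That's 6 distinct rows out of 32 strategies.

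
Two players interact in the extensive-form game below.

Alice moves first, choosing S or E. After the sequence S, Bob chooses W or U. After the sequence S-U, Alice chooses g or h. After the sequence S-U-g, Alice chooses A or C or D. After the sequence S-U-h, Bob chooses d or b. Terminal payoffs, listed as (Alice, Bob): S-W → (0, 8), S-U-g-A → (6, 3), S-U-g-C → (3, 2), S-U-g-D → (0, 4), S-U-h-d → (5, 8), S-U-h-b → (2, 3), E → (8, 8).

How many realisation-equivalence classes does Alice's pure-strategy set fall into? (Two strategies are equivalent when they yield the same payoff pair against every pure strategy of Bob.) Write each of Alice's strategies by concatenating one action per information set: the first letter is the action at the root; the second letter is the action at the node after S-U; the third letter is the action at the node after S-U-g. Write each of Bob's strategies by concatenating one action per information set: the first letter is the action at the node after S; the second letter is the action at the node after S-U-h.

5

Alice has 12 pure strategies: SgA, SgC, SgD, ShA, ShC, ShD, EgA, EgC, EgD, EhA, EhC, EhD. Columns: Wd, Wb, Ud, Ub.
{SgA} → row (0,8) (0,8) (6,3) (6,3)
{SgC} → row (0,8) (0,8) (3,2) (3,2)
{SgD} → row (0,8) (0,8) (0,4) (0,4)
{ShA, ShC, ShD} → row (0,8) (0,8) (5,8) (2,3)
{EgA, EgC, EgD, EhA, EhC, EhD} → row (8,8) (8,8) (8,8) (8,8)
That's 5 distinct rows out of 12 strategies.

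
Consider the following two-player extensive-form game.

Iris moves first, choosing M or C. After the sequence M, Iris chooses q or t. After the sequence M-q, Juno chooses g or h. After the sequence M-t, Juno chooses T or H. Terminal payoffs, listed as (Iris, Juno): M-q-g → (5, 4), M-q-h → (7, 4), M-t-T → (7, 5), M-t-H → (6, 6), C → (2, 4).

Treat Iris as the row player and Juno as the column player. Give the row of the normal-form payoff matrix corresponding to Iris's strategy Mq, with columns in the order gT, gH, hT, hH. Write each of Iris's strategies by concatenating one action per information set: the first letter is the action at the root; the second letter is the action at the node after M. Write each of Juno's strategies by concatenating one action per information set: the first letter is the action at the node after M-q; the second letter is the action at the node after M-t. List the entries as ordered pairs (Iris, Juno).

(5,4) (5,4) (7,4) (7,4)

vs gT: Iris plays M → Iris plays q at [M] → Juno plays g at [M-q] → (5, 4)
vs gH: Iris plays M → Iris plays q at [M] → Juno plays g at [M-q] → (5, 4)
vs hT: Iris plays M → Iris plays q at [M] → Juno plays h at [M-q] → (7, 4)
vs hH: Iris plays M → Iris plays q at [M] → Juno plays h at [M-q] → (7, 4)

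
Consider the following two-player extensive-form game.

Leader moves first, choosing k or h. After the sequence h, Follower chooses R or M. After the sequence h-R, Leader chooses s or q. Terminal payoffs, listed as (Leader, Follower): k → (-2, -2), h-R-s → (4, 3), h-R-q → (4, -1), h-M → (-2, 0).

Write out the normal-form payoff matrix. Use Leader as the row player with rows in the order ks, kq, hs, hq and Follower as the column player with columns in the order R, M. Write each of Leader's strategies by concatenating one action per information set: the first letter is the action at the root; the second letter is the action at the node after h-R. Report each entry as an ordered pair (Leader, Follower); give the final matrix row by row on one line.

ks: (-2,-2) (-2,-2) | kq: (-2,-2) (-2,-2) | hs: (4,3) (-2,0) | hq: (4,-1) (-2,0)

Row ks: R→(-2,-2), M→(-2,-2)
Row kq: R→(-2,-2), M→(-2,-2)
Row hs: R→(4,3), M→(-2,0)
Row hq: R→(4,-1), M→(-2,0)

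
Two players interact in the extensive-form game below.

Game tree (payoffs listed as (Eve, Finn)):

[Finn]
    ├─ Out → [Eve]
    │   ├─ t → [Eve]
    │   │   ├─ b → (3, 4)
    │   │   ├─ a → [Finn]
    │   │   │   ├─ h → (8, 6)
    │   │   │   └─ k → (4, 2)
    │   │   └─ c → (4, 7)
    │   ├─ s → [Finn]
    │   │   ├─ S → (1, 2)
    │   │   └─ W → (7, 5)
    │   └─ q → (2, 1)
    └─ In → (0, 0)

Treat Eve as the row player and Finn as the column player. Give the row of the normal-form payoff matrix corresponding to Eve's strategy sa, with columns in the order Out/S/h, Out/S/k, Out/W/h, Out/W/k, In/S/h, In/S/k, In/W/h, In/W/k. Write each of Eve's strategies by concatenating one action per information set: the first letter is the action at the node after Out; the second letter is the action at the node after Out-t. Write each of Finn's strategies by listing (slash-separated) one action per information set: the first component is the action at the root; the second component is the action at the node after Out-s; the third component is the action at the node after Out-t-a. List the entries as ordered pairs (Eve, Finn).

(1,2) (1,2) (7,5) (7,5) (0,0) (0,0) (0,0) (0,0)

vs Out/S/h: Finn plays Out → Eve plays s at [Out] → Finn plays S at [Out-s] → (1, 2)
vs Out/S/k: Finn plays Out → Eve plays s at [Out] → Finn plays S at [Out-s] → (1, 2)
vs Out/W/h: Finn plays Out → Eve plays s at [Out] → Finn plays W at [Out-s] → (7, 5)
vs Out/W/k: Finn plays Out → Eve plays s at [Out] → Finn plays W at [Out-s] → (7, 5)
vs In/S/h: Finn plays In → (0, 0)
vs In/S/k: Finn plays In → (0, 0)
vs In/W/h: Finn plays In → (0, 0)
vs In/W/k: Finn plays In → (0, 0)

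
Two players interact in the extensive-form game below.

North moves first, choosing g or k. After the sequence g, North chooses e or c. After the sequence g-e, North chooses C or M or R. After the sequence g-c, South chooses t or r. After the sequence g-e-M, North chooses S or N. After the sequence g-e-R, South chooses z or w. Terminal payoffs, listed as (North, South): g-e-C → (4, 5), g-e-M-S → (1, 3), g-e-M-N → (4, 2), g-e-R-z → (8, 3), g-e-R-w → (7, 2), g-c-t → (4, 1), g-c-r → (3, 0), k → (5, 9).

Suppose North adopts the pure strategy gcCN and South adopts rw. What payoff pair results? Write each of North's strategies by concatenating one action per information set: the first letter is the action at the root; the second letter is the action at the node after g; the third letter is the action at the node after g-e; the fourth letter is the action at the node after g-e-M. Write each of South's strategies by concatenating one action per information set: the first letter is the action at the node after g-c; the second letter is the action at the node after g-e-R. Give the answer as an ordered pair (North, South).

Trace the play path from the root:
  North plays g
  North plays c at [g]
  South plays r at [g-c]
→ terminal payoff (3, 0).
(North's choice at the node after g-e is never reached on this path, so it doesn't affect the outcome.)

(3, 0)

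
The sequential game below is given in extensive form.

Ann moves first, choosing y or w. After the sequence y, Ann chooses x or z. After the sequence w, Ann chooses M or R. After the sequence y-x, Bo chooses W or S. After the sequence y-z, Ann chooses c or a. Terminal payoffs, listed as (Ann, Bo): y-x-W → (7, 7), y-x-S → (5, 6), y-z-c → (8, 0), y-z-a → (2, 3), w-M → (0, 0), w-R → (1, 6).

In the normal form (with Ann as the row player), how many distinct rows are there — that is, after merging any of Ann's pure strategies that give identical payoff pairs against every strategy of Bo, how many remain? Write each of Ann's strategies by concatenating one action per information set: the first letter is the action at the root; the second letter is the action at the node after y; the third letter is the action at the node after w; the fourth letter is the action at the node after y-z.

5

Ann has 16 pure strategies: yxMc, yxMa, yxRc, yxRa, yzMc, yzMa, yzRc, yzRa, wxMc, wxMa, wxRc, wxRa, wzMc, wzMa, wzRc, wzRa. Columns: W, S.
{yxMc, yxMa, yxRc, yxRa} → row (7,7) (5,6)
{yzMc, yzRc} → row (8,0) (8,0)
{yzMa, yzRa} → row (2,3) (2,3)
{wxMc, wxMa, wzMc, wzMa} → row (0,0) (0,0)
{wxRc, wxRa, wzRc, wzRa} → row (1,6) (1,6)
That's 5 distinct rows out of 16 strategies.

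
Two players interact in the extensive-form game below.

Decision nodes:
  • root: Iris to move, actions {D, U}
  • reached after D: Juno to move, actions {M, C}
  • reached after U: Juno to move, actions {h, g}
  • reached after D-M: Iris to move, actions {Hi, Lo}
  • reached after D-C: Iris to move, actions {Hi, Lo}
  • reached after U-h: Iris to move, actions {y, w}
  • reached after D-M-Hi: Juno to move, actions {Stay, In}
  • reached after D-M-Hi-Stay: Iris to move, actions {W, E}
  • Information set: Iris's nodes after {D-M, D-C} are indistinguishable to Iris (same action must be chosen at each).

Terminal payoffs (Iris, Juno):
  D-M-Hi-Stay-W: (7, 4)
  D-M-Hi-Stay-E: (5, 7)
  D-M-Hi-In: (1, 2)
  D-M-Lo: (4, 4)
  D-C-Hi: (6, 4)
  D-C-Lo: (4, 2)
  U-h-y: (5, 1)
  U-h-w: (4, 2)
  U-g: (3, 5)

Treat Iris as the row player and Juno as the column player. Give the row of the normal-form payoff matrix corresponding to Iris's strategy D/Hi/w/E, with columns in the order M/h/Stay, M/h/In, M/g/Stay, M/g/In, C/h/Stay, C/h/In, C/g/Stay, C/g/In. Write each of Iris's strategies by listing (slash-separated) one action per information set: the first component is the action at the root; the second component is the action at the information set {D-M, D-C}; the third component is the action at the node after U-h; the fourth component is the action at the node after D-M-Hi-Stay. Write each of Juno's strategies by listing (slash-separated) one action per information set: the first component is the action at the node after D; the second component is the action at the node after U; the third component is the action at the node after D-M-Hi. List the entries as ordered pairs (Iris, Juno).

(5,7) (1,2) (5,7) (1,2) (6,4) (6,4) (6,4) (6,4)

vs M/h/Stay: Iris plays D → Juno plays M at [D] → Iris plays Hi at [D-M] → Juno plays Stay at [D-M-Hi] → Iris plays E at [D-M-Hi-Stay] → (5, 7)
vs M/h/In: Iris plays D → Juno plays M at [D] → Iris plays Hi at [D-M] → Juno plays In at [D-M-Hi] → (1, 2)
vs M/g/Stay: Iris plays D → Juno plays M at [D] → Iris plays Hi at [D-M] → Juno plays Stay at [D-M-Hi] → Iris plays E at [D-M-Hi-Stay] → (5, 7)
vs M/g/In: Iris plays D → Juno plays M at [D] → Iris plays Hi at [D-M] → Juno plays In at [D-M-Hi] → (1, 2)
vs C/h/Stay: Iris plays D → Juno plays C at [D] → Iris plays Hi at [D-C] → (6, 4)
vs C/h/In: Iris plays D → Juno plays C at [D] → Iris plays Hi at [D-C] → (6, 4)
vs C/g/Stay: Iris plays D → Juno plays C at [D] → Iris plays Hi at [D-C] → (6, 4)
vs C/g/In: Iris plays D → Juno plays C at [D] → Iris plays Hi at [D-C] → (6, 4)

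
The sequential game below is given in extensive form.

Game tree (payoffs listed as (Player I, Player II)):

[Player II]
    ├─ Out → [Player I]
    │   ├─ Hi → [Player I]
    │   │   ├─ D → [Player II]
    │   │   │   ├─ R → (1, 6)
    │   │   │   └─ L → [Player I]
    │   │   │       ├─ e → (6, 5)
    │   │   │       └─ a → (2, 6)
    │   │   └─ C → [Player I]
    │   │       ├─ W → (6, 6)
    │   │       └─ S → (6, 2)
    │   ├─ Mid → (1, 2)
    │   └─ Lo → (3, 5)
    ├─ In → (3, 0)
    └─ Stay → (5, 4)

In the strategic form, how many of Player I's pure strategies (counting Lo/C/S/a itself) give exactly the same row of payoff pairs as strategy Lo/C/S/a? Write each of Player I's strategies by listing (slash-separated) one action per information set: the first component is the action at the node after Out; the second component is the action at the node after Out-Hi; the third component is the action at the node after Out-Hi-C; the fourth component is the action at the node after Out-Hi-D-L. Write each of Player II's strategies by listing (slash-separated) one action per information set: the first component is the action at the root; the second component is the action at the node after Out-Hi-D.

8

Row for Lo/C/S/a (columns Out/R, Out/L, In/R, In/L, Stay/R, Stay/L): (3,5) (3,5) (3,0) (3,0) (5,4) (5,4).
Under Lo/C/S/a, Player I's choice at the node after Out-Hi and at the node after Out-Hi-C and at the node after Out-Hi-D-L can never be reached regardless of what Player II does, so varying those choices leaves every outcome unchanged.
Holding the reachable choices fixed and varying the unreachable ones freely already gives 2 × 2 × 2 = 8 equivalent strategies.
No other strategy reproduces this row, so those 8 are the full class: Lo/D/W/e, Lo/D/W/a, Lo/D/S/e, Lo/D/S/a, Lo/C/W/e, Lo/C/W/a, Lo/C/S/e, Lo/C/S/a.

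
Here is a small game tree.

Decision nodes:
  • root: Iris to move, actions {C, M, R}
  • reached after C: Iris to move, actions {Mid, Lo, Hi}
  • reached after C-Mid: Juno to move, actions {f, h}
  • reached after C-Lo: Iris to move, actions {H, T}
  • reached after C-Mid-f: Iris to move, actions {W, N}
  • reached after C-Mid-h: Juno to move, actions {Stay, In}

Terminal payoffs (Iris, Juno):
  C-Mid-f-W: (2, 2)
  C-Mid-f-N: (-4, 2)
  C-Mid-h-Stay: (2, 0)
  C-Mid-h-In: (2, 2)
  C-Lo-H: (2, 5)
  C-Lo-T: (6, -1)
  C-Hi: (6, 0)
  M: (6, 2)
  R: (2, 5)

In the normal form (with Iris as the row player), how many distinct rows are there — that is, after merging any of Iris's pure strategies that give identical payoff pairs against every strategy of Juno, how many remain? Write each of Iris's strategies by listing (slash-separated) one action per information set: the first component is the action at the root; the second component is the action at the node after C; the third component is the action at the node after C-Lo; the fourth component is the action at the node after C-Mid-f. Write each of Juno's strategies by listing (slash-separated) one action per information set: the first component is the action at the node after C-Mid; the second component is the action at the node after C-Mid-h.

6

Iris has 36 pure strategies: C/Mid/H/W, C/Mid/H/N, C/Mid/T/W, C/Mid/T/N, C/Lo/H/W, C/Lo/H/N, C/Lo/T/W, C/Lo/T/N, C/Hi/H/W, C/Hi/H/N, C/Hi/T/W, C/Hi/T/N, M/Mid/H/W, M/Mid/H/N, M/Mid/T/W, M/Mid/T/N, M/Lo/H/W, M/Lo/H/N, M/Lo/T/W, M/Lo/T/N, M/Hi/H/W, M/Hi/H/N, M/Hi/T/W, M/Hi/T/N, R/Mid/H/W, R/Mid/H/N, R/Mid/T/W, R/Mid/T/N, R/Lo/H/W, R/Lo/H/N, R/Lo/T/W, R/Lo/T/N, R/Hi/H/W, R/Hi/H/N, R/Hi/T/W, R/Hi/T/N. Columns: f/Stay, f/In, h/Stay, h/In.
{C/Mid/H/W, C/Mid/T/W} → row (2,2) (2,2) (2,0) (2,2)
{C/Mid/H/N, C/Mid/T/N} → row (-4,2) (-4,2) (2,0) (2,2)
{C/Lo/H/W, C/Lo/H/N, R/Mid/H/W, R/Mid/H/N, R/Mid/T/W, R/Mid/T/N, R/Lo/H/W, R/Lo/H/N, R/Lo/T/W, R/Lo/T/N, R/Hi/H/W, R/Hi/H/N, R/Hi/T/W, R/Hi/T/N} → row (2,5) (2,5) (2,5) (2,5)
{C/Lo/T/W, C/Lo/T/N} → row (6,-1) (6,-1) (6,-1) (6,-1)
{C/Hi/H/W, C/Hi/H/N, C/Hi/T/W, C/Hi/T/N} → row (6,0) (6,0) (6,0) (6,0)
{M/Mid/H/W, M/Mid/H/N, M/Mid/T/W, M/Mid/T/N, M/Lo/H/W, M/Lo/H/N, M/Lo/T/W, M/Lo/T/N, M/Hi/H/W, M/Hi/H/N, M/Hi/T/W, M/Hi/T/N} → row (6,2) (6,2) (6,2) (6,2)
That's 6 distinct rows out of 36 strategies.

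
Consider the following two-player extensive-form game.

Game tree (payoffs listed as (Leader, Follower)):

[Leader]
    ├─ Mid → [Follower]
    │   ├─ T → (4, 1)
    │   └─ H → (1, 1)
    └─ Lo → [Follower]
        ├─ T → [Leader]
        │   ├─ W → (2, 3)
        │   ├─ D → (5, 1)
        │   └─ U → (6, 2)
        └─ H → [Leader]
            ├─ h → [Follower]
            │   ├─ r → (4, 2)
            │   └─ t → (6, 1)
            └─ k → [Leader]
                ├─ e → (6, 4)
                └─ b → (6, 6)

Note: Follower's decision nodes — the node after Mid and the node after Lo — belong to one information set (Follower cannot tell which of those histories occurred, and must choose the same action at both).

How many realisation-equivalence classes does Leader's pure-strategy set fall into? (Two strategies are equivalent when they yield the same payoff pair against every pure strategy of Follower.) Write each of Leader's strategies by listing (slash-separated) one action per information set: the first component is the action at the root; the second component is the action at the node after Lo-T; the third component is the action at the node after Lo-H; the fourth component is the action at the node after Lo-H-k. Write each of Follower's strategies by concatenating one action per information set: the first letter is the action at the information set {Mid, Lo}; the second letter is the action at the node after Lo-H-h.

Leader has 24 pure strategies: Mid/W/h/e, Mid/W/h/b, Mid/W/k/e, Mid/W/k/b, Mid/D/h/e, Mid/D/h/b, Mid/D/k/e, Mid/D/k/b, Mid/U/h/e, Mid/U/h/b, Mid/U/k/e, Mid/U/k/b, Lo/W/h/e, Lo/W/h/b, Lo/W/k/e, Lo/W/k/b, Lo/D/h/e, Lo/D/h/b, Lo/D/k/e, Lo/D/k/b, Lo/U/h/e, Lo/U/h/b, Lo/U/k/e, Lo/U/k/b. Columns: Tr, Tt, Hr, Ht.
{Mid/W/h/e, Mid/W/h/b, Mid/W/k/e, Mid/W/k/b, Mid/D/h/e, Mid/D/h/b, Mid/D/k/e, Mid/D/k/b, Mid/U/h/e, Mid/U/h/b, Mid/U/k/e, Mid/U/k/b} → row (4,1) (4,1) (1,1) (1,1)
{Lo/W/h/e, Lo/W/h/b} → row (2,3) (2,3) (4,2) (6,1)
{Lo/W/k/e} → row (2,3) (2,3) (6,4) (6,4)
{Lo/W/k/b} → row (2,3) (2,3) (6,6) (6,6)
{Lo/D/h/e, Lo/D/h/b} → row (5,1) (5,1) (4,2) (6,1)
{Lo/D/k/e} → row (5,1) (5,1) (6,4) (6,4)
{Lo/D/k/b} → row (5,1) (5,1) (6,6) (6,6)
{Lo/U/h/e, Lo/U/h/b} → row (6,2) (6,2) (4,2) (6,1)
{Lo/U/k/e} → row (6,2) (6,2) (6,4) (6,4)
{Lo/U/k/b} → row (6,2) (6,2) (6,6) (6,6)
That's 10 distinct rows out of 24 strategies.

10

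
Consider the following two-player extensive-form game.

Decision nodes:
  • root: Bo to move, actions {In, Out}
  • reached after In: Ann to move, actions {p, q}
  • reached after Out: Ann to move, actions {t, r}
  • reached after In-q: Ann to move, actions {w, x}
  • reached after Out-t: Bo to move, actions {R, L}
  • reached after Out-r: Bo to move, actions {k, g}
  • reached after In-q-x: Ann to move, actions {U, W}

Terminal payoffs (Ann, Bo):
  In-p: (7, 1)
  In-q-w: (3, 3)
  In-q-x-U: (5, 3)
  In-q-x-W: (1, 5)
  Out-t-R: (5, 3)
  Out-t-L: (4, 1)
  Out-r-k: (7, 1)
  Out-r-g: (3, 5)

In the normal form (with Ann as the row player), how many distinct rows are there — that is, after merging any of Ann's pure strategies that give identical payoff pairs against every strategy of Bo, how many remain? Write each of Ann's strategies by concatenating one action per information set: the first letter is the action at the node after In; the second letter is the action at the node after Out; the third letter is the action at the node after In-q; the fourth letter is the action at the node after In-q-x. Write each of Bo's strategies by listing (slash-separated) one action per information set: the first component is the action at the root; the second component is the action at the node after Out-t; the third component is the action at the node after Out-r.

8

Ann has 16 pure strategies: ptwU, ptwW, ptxU, ptxW, prwU, prwW, prxU, prxW, qtwU, qtwW, qtxU, qtxW, qrwU, qrwW, qrxU, qrxW. Columns: In/R/k, In/R/g, In/L/k, In/L/g, Out/R/k, Out/R/g, Out/L/k, Out/L/g.
{ptwU, ptwW, ptxU, ptxW} → row (7,1) (7,1) (7,1) (7,1) (5,3) (5,3) (4,1) (4,1)
{prwU, prwW, prxU, prxW} → row (7,1) (7,1) (7,1) (7,1) (7,1) (3,5) (7,1) (3,5)
{qtwU, qtwW} → row (3,3) (3,3) (3,3) (3,3) (5,3) (5,3) (4,1) (4,1)
{qtxU} → row (5,3) (5,3) (5,3) (5,3) (5,3) (5,3) (4,1) (4,1)
{qtxW} → row (1,5) (1,5) (1,5) (1,5) (5,3) (5,3) (4,1) (4,1)
{qrwU, qrwW} → row (3,3) (3,3) (3,3) (3,3) (7,1) (3,5) (7,1) (3,5)
{qrxU} → row (5,3) (5,3) (5,3) (5,3) (7,1) (3,5) (7,1) (3,5)
{qrxW} → row (1,5) (1,5) (1,5) (1,5) (7,1) (3,5) (7,1) (3,5)
That's 8 distinct rows out of 16 strategies.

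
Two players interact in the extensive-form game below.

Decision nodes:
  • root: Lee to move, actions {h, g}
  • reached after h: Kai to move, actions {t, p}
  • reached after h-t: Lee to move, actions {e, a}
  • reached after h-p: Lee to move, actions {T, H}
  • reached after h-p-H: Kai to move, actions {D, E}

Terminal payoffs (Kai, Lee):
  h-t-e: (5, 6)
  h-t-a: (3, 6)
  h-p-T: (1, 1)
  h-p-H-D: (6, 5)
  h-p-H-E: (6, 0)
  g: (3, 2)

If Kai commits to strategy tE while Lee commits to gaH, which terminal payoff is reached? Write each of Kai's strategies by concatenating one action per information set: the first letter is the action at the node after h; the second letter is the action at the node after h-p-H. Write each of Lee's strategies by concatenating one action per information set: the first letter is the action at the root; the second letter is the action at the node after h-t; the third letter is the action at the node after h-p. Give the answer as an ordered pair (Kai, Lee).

(3, 2)

Trace the play path from the root:
  Lee plays g
→ terminal payoff (3, 2).
(Kai's choice at the node after h is never reached on this path, so it doesn't affect the outcome.)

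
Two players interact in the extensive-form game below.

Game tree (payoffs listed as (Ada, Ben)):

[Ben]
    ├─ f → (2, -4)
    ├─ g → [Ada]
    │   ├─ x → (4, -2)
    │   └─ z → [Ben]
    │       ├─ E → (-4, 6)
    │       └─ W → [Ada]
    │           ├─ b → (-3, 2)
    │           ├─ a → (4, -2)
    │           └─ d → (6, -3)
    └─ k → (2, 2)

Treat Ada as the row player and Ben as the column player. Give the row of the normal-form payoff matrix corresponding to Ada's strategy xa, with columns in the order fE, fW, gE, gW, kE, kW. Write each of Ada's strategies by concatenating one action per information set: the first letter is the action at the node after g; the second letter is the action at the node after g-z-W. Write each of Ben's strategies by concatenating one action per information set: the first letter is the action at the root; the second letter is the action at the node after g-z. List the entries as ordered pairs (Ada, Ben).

vs fE: Ben plays f → (2, -4)
vs fW: Ben plays f → (2, -4)
vs gE: Ben plays g → Ada plays x at [g] → (4, -2)
vs gW: Ben plays g → Ada plays x at [g] → (4, -2)
vs kE: Ben plays k → (2, 2)
vs kW: Ben plays k → (2, 2)

(2,-4) (2,-4) (4,-2) (4,-2) (2,2) (2,2)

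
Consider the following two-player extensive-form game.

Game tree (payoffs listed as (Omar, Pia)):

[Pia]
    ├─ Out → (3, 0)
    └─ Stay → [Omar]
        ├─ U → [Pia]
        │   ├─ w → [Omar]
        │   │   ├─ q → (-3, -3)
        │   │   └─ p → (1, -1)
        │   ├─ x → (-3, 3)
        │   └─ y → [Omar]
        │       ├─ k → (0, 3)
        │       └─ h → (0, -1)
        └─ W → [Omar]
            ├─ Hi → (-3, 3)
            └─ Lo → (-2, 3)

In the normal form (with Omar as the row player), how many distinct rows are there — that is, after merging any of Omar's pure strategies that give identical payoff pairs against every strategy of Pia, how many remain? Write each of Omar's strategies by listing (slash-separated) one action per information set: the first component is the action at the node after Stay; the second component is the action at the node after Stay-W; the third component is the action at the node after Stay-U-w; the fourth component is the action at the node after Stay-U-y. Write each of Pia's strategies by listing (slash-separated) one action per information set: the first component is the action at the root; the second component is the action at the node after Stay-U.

6

Omar has 16 pure strategies: U/Hi/q/k, U/Hi/q/h, U/Hi/p/k, U/Hi/p/h, U/Lo/q/k, U/Lo/q/h, U/Lo/p/k, U/Lo/p/h, W/Hi/q/k, W/Hi/q/h, W/Hi/p/k, W/Hi/p/h, W/Lo/q/k, W/Lo/q/h, W/Lo/p/k, W/Lo/p/h. Columns: Out/w, Out/x, Out/y, Stay/w, Stay/x, Stay/y.
{U/Hi/q/k, U/Lo/q/k} → row (3,0) (3,0) (3,0) (-3,-3) (-3,3) (0,3)
{U/Hi/q/h, U/Lo/q/h} → row (3,0) (3,0) (3,0) (-3,-3) (-3,3) (0,-1)
{U/Hi/p/k, U/Lo/p/k} → row (3,0) (3,0) (3,0) (1,-1) (-3,3) (0,3)
{U/Hi/p/h, U/Lo/p/h} → row (3,0) (3,0) (3,0) (1,-1) (-3,3) (0,-1)
{W/Hi/q/k, W/Hi/q/h, W/Hi/p/k, W/Hi/p/h} → row (3,0) (3,0) (3,0) (-3,3) (-3,3) (-3,3)
{W/Lo/q/k, W/Lo/q/h, W/Lo/p/k, W/Lo/p/h} → row (3,0) (3,0) (3,0) (-2,3) (-2,3) (-2,3)
That's 6 distinct rows out of 16 strategies.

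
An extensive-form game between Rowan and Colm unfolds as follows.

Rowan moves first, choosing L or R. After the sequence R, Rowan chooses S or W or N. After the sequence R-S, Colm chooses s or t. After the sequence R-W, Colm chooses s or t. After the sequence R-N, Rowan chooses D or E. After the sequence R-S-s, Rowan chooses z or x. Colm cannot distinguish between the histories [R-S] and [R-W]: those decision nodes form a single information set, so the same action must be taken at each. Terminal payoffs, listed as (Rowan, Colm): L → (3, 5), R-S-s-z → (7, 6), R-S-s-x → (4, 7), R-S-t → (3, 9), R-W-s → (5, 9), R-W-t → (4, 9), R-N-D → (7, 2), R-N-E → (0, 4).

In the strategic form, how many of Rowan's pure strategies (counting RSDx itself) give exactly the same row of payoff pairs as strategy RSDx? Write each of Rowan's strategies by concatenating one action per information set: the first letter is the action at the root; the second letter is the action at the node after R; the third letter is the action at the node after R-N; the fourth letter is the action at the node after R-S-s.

2

Row for RSDx (columns s, t): (4,7) (3,9).
Under RSDx, Rowan's choice at the node after R-N can never be reached regardless of what Colm does, so varying those choices leaves every outcome unchanged.
Holding the reachable choices fixed and varying the unreachable one freely already gives 2 equivalent strategies.
No other strategy reproduces this row, so those 2 are the full class: RSDx, RSEx.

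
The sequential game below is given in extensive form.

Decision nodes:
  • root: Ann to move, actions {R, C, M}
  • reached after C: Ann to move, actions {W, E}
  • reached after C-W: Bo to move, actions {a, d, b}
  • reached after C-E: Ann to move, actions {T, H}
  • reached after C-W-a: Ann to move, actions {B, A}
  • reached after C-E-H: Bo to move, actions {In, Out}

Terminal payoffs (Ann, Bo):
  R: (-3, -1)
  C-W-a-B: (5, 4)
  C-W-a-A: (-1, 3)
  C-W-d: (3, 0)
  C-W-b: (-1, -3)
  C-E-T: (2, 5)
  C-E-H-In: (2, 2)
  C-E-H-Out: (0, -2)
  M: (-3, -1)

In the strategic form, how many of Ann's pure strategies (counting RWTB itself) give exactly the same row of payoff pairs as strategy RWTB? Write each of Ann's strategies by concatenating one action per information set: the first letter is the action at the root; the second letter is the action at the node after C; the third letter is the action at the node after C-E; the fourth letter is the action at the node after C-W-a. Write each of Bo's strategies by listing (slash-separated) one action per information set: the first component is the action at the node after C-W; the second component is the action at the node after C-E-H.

16

Row for RWTB (columns a/In, a/Out, d/In, d/Out, b/In, b/Out): (-3,-1) (-3,-1) (-3,-1) (-3,-1) (-3,-1) (-3,-1).
Under RWTB, Ann's choice at the node after C and at the node after C-E and at the node after C-W-a can never be reached regardless of what Bo does, so varying those choices leaves every outcome unchanged.
Holding the reachable choices fixed and varying the unreachable ones freely already gives 2 × 2 × 2 = 8 equivalent strategies.
Checking the remaining rows, MWTB, MWTA, MWHB, MWHA, METB, META, MEHB, MEHA also happen to give the same payoffs in every column, bringing the total to 16: RWTB, RWTA, RWHB, RWHA, RETB, RETA, REHB, REHA, MWTB, MWTA, MWHB, MWHA, METB, META, MEHB, MEHA.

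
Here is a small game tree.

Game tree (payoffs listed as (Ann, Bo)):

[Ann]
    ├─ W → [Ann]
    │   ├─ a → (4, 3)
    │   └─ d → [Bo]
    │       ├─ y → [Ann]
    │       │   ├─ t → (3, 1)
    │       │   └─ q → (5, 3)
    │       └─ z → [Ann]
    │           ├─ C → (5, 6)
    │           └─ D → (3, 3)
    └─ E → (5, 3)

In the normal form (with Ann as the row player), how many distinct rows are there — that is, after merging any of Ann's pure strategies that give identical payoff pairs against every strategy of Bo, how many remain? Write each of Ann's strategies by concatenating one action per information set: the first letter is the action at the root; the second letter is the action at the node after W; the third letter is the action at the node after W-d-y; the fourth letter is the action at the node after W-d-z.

6

Ann has 16 pure strategies: WatC, WatD, WaqC, WaqD, WdtC, WdtD, WdqC, WdqD, EatC, EatD, EaqC, EaqD, EdtC, EdtD, EdqC, EdqD. Columns: y, z.
{WatC, WatD, WaqC, WaqD} → row (4,3) (4,3)
{WdtC} → row (3,1) (5,6)
{WdtD} → row (3,1) (3,3)
{WdqC} → row (5,3) (5,6)
{WdqD} → row (5,3) (3,3)
{EatC, EatD, EaqC, EaqD, EdtC, EdtD, EdqC, EdqD} → row (5,3) (5,3)
That's 6 distinct rows out of 16 strategies.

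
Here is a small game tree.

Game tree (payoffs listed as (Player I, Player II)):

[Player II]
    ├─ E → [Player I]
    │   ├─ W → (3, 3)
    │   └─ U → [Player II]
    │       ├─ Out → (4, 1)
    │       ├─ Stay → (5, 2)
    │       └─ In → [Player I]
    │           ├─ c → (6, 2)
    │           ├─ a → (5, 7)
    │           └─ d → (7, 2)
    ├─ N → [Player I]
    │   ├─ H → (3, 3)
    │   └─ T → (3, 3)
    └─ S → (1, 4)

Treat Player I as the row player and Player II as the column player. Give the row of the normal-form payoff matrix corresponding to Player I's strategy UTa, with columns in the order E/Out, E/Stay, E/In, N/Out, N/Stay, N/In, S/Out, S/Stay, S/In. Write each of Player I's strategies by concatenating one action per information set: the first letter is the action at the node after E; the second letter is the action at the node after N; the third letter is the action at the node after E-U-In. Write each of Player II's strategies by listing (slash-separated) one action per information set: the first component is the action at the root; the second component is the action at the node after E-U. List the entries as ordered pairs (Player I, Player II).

vs E/Out: Player II plays E → Player I plays U at [E] → Player II plays Out at [E-U] → (4, 1)
vs E/Stay: Player II plays E → Player I plays U at [E] → Player II plays Stay at [E-U] → (5, 2)
vs E/In: Player II plays E → Player I plays U at [E] → Player II plays In at [E-U] → Player I plays a at [E-U-In] → (5, 7)
vs N/Out: Player II plays N → Player I plays T at [N] → (3, 3)
vs N/Stay: Player II plays N → Player I plays T at [N] → (3, 3)
vs N/In: Player II plays N → Player I plays T at [N] → (3, 3)
vs S/Out: Player II plays S → (1, 4)
vs S/Stay: Player II plays S → (1, 4)
vs S/In: Player II plays S → (1, 4)

(4,1) (5,2) (5,7) (3,3) (3,3) (3,3) (1,4) (1,4) (1,4)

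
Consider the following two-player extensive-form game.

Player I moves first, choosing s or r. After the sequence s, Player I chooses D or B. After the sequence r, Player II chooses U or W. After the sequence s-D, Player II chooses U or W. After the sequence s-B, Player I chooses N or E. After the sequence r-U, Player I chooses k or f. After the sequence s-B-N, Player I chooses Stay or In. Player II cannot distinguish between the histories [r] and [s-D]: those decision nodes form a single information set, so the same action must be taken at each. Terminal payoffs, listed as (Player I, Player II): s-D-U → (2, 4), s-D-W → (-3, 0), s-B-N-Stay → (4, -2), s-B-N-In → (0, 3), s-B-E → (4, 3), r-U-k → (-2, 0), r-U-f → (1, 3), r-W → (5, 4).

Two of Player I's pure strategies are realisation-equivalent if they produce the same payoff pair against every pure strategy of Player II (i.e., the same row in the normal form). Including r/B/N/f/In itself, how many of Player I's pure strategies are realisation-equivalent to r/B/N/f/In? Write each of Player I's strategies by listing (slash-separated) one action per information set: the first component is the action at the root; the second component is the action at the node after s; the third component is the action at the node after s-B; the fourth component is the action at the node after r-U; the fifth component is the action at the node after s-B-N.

Row for r/B/N/f/In (columns U, W): (1,3) (5,4).
Under r/B/N/f/In, Player I's choice at the node after s and at the node after s-B and at the node after s-B-N can never be reached regardless of what Player II does, so varying those choices leaves every outcome unchanged.
Holding the reachable choices fixed and varying the unreachable ones freely already gives 2 × 2 × 2 = 8 equivalent strategies.
No other strategy reproduces this row, so those 8 are the full class: r/D/N/f/Stay, r/D/N/f/In, r/D/E/f/Stay, r/D/E/f/In, r/B/N/f/Stay, r/B/N/f/In, r/B/E/f/Stay, r/B/E/f/In.

8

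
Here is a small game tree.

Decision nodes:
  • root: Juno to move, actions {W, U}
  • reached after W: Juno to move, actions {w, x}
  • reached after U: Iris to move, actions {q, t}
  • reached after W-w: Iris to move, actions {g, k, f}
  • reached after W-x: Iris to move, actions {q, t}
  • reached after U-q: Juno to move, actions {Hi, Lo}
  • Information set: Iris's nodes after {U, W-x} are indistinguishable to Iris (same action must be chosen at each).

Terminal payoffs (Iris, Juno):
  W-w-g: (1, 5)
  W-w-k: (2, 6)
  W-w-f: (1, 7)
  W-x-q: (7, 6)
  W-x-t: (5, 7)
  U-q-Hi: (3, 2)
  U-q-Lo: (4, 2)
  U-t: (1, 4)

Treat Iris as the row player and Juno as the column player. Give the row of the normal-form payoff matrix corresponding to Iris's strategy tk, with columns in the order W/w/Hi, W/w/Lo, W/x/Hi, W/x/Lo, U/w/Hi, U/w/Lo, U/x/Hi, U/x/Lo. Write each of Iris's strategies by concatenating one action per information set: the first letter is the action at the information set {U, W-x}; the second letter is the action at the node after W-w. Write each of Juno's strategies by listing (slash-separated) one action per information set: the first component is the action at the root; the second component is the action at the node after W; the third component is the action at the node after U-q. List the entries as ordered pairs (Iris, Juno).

(2,6) (2,6) (5,7) (5,7) (1,4) (1,4) (1,4) (1,4)

vs W/w/Hi: Juno plays W → Juno plays w at [W] → Iris plays k at [W-w] → (2, 6)
vs W/w/Lo: Juno plays W → Juno plays w at [W] → Iris plays k at [W-w] → (2, 6)
vs W/x/Hi: Juno plays W → Juno plays x at [W] → Iris plays t at [W-x] → (5, 7)
vs W/x/Lo: Juno plays W → Juno plays x at [W] → Iris plays t at [W-x] → (5, 7)
vs U/w/Hi: Juno plays U → Iris plays t at [U] → (1, 4)
vs U/w/Lo: Juno plays U → Iris plays t at [U] → (1, 4)
vs U/x/Hi: Juno plays U → Iris plays t at [U] → (1, 4)
vs U/x/Lo: Juno plays U → Iris plays t at [U] → (1, 4)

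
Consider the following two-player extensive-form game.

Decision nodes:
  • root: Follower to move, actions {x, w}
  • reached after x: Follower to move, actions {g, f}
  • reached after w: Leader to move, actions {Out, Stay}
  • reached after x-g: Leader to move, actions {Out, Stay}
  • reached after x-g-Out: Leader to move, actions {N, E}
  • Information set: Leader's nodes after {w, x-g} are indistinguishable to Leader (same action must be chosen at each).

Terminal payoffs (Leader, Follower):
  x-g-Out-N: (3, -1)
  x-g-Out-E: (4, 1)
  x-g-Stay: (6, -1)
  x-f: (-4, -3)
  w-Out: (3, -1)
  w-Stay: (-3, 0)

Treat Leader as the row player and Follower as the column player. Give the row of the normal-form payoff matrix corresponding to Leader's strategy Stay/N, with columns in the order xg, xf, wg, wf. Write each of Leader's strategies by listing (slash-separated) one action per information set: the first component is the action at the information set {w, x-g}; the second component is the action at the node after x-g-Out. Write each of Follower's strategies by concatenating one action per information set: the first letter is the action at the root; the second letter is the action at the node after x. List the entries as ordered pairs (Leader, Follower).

(6,-1) (-4,-3) (-3,0) (-3,0)

vs xg: Follower plays x → Follower plays g at [x] → Leader plays Stay at [x-g] → (6, -1)
vs xf: Follower plays x → Follower plays f at [x] → (-4, -3)
vs wg: Follower plays w → Leader plays Stay at [w] → (-3, 0)
vs wf: Follower plays w → Leader plays Stay at [w] → (-3, 0)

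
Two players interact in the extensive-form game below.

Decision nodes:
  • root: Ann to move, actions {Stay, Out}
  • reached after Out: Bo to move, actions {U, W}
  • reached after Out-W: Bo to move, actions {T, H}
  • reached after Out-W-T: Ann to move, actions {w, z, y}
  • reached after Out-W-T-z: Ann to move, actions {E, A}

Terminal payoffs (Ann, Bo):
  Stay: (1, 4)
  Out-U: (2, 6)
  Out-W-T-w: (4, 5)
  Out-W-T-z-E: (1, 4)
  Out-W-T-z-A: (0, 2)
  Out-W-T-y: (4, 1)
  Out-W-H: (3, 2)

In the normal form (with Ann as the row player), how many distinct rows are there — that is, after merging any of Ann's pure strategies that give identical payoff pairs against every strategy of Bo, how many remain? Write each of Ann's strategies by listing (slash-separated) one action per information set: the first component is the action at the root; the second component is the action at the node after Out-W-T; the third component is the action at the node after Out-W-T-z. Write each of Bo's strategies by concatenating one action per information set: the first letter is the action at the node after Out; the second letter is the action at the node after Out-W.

Ann has 12 pure strategies: Stay/w/E, Stay/w/A, Stay/z/E, Stay/z/A, Stay/y/E, Stay/y/A, Out/w/E, Out/w/A, Out/z/E, Out/z/A, Out/y/E, Out/y/A. Columns: UT, UH, WT, WH.
{Stay/w/E, Stay/w/A, Stay/z/E, Stay/z/A, Stay/y/E, Stay/y/A} → row (1,4) (1,4) (1,4) (1,4)
{Out/w/E, Out/w/A} → row (2,6) (2,6) (4,5) (3,2)
{Out/z/E} → row (2,6) (2,6) (1,4) (3,2)
{Out/z/A} → row (2,6) (2,6) (0,2) (3,2)
{Out/y/E, Out/y/A} → row (2,6) (2,6) (4,1) (3,2)
That's 5 distinct rows out of 12 strategies.

5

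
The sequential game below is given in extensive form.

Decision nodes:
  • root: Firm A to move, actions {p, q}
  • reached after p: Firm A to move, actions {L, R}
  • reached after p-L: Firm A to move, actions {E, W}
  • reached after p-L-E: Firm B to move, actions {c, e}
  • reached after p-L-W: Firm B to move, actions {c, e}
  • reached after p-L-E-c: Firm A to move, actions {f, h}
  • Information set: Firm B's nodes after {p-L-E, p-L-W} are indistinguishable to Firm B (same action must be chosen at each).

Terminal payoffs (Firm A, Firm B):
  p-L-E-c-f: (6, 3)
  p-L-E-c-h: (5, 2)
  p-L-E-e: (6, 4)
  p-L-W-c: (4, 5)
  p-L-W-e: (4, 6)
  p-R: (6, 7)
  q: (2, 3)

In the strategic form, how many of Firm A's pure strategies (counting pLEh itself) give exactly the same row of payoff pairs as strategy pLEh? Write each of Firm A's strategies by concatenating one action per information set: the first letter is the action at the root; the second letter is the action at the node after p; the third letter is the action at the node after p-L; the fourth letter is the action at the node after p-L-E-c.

Row for pLEh (columns c, e): (5,2) (6,4).
Every one of Firm A's information sets is on the play path for some reply by Firm B when Firm A follows pLEh.
Changing the action at any of them therefore changes at least one column, so only pLEh itself gives this row.

1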